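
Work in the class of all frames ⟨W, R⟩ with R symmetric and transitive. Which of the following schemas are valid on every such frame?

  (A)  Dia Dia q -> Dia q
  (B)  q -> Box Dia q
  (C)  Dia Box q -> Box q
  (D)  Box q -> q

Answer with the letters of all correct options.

A, B, C

A symmetric transitive relation is euclidean (uRv and uRw give vRu by symmetry, then vRw by transitivity).
(A) Dia Dia q -> Dia q (the dual of axiom 4) characterises the transitive frames. Every such R is transitive — valid.
(B) q -> Box Dia q is axiom B; it is valid on a frame exactly when R is symmetric. Every such R is symmetric, so valid.
(C) Dia Box q -> Box q is the dual of axiom 5, which corresponds to the euclidean property. Every such R is euclidean — valid.
(D) Box q -> q is axiom T, which corresponds to reflexivity. Such an R need not be reflexive — not valid.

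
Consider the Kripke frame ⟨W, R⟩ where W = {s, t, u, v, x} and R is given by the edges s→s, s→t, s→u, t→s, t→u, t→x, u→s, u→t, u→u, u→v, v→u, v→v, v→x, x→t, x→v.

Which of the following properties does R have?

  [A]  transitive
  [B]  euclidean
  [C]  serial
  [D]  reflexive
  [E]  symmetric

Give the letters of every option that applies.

(A) not transitive: s R t and t R x but not s R x.
(B) not euclidean: t R s and t R x but not s R x.
(C) serial: every world has an R-successor.
(D) not reflexive: not t R t.
(E) symmetric: every R-edge is matched by its reverse.

C, E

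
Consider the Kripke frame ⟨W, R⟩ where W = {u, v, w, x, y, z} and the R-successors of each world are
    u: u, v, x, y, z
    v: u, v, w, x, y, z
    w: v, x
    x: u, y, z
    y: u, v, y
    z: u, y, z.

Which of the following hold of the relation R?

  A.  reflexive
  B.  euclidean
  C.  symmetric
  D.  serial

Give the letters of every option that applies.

D

(A) not reflexive: not w R w.
(B) not euclidean: u R x and u R v but not x R v.
(C) not symmetric: v R x but not x R v.
(D) serial: every world has an R-successor.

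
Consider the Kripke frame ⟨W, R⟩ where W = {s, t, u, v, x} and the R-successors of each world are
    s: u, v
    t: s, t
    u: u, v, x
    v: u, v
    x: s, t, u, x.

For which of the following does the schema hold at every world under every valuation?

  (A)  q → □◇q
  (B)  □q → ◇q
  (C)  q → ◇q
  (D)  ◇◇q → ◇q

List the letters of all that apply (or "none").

R is not reflexive: not s R s.
R is not symmetric: s R u but not u R s.
R is not transitive: s R u and u R x but not s R x.
R is serial: every world has an R-successor.
(A) q → □◇q is axiom B, which corresponds to symmetry. R is not symmetric — not valid.
(B) □q → ◇q (axiom D) characterises the serial frames. R is serial — valid.
(C) q → ◇q is the dual of axiom T, which corresponds to reflexivity. R is not reflexive — not valid.
(D) ◇◇q → ◇q is the dual of axiom 4; it is valid on a frame exactly when R is transitive. R is not transitive, so not valid.

B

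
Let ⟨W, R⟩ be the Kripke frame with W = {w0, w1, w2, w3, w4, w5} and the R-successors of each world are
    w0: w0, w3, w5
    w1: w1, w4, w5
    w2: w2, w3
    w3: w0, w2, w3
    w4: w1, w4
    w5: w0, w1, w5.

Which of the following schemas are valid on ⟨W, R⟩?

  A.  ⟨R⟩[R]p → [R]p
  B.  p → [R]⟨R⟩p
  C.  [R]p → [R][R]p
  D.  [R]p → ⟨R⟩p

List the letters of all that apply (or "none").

R is symmetric: every R-edge is matched by its reverse.
R is not transitive: w0 R w3 and w3 R w2 but not w0 R w2.
R is not euclidean: w0 R w3 and w0 R w5 but not w3 R w5.
R is serial: every world has an R-successor.
(A) ⟨R⟩[R]p → [R]p is the dual of axiom 5; it is valid on a frame exactly when R is euclidean. R is not euclidean, so not valid.
(B) p → [R]⟨R⟩p (axiom B) characterises the symmetric frames. R is symmetric — valid.
(C) axiom 4: valid iff R is transitive. R is not transitive — not valid.
(D) [R]p → ⟨R⟩p is axiom D, which corresponds to seriality. R is serial — valid.

B, D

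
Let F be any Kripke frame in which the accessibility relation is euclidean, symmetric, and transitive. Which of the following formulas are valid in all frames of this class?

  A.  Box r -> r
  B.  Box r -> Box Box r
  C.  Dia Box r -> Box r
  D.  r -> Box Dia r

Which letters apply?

B, C, D

(A) Box r -> r (axiom T) characterises the reflexive frames. Such an R need not be reflexive — not valid.
(B) Box r -> Box Box r is axiom 4, which corresponds to transitivity. Every such R is transitive — valid.
(C) the dual of axiom 5: valid iff R is euclidean. Every such R is euclidean — valid.
(D) r -> Box Dia r (axiom B) characterises the symmetric frames. Every such R is symmetric — valid.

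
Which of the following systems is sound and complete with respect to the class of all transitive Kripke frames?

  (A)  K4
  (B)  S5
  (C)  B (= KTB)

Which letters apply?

A

(A) K4 is determined by exactly this class.
(B) S5 is determined by the class of reflexive, symmetric, and transitive frames.
(C) B (= KTB) is determined by the class of reflexive and symmetric frames.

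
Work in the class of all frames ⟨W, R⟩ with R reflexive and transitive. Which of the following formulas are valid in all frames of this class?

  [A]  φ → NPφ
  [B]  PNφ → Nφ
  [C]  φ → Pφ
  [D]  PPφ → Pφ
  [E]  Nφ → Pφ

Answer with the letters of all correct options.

Reflexive relations are serial.
(A) φ → NPφ (axiom B) characterises the symmetric frames. Such an R need not be symmetric — not valid.
(B) PNφ → Nφ is the dual of axiom 5; it is valid on a frame exactly when R is euclidean. Such an R need not be euclidean, so not valid.
(C) φ → Pφ is the dual of axiom T; it is valid on a frame exactly when R is reflexive. Every such R is reflexive, so valid.
(D) PPφ → Pφ is the dual of axiom 4; it is valid on a frame exactly when R is transitive. Every such R is transitive, so valid.
(E) Nφ → Pφ is axiom D, which corresponds to seriality. Every such R is serial — valid.

C, D, E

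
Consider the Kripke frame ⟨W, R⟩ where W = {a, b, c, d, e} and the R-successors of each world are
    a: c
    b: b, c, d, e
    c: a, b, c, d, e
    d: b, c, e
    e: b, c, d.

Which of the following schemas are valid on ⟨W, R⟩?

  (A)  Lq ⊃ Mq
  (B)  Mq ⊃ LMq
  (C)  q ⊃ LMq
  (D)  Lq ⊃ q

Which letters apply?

A, C

R is not reflexive: not a R a.
R is symmetric: every R-edge is matched by its reverse.
R is not euclidean: c R a and c R b but not a R b.
R is serial: every world has an R-successor.
(A) Lq ⊃ Mq is axiom D; it is valid on a frame exactly when R is serial. R is serial, so valid.
(B) Mq ⊃ LMq is axiom 5; it is valid on a frame exactly when R is euclidean. R is not euclidean, so not valid.
(C) q ⊃ LMq is axiom B, which corresponds to symmetry. R is symmetric — valid.
(D) Lq ⊃ q (axiom T) characterises the reflexive frames. R is not reflexive — not valid.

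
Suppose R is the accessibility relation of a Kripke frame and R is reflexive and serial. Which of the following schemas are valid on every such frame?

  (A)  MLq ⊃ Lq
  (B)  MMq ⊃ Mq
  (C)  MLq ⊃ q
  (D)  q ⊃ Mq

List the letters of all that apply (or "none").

(A) the dual of axiom 5: valid iff R is euclidean. Such an R need not be euclidean — not valid.
(B) MMq ⊃ Mq is the dual of axiom 4; it is valid on a frame exactly when R is transitive. Such an R need not be transitive, so not valid.
(C) the dual of axiom B: valid iff R is symmetric. Such an R need not be symmetric — not valid.
(D) q ⊃ Mq (the dual of axiom T) characterises the reflexive frames. Every such R is reflexive — valid.

D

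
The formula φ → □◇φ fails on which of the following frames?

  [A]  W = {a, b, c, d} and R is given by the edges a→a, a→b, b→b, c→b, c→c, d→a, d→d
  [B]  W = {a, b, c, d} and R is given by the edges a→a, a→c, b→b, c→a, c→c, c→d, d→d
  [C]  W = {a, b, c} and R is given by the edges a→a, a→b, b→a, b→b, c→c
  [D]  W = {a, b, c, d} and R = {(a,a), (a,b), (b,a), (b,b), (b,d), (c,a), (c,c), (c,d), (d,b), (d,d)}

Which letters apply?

The schema φ → □◇φ is axiom B; it is valid on a frame iff R is symmetric.
(A) R is not symmetric (a R b but not b R a), so the schema fails here.
(B) R is not symmetric (c R d but not d R c), so the schema fails here.
(C) R is symmetric (every R-edge is matched by its reverse), so the schema is valid here.
(D) R is not symmetric (c R a but not a R c), so the schema fails here.

A, B, D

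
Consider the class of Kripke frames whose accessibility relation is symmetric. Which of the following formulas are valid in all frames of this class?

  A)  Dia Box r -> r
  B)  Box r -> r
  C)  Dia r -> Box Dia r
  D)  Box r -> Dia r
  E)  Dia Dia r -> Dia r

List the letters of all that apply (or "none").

A

(A) Dia Box r -> r (the dual of axiom B) characterises the symmetric frames. Every such R is symmetric — valid.
(B) axiom T: valid iff R is reflexive. Such an R need not be reflexive — not valid.
(C) Dia r -> Box Dia r (axiom 5) characterises the euclidean frames. Such an R need not be euclidean — not valid.
(D) axiom D: valid iff R is serial. Such an R need not be serial — not valid.
(E) Dia Dia r -> Dia r (the dual of axiom 4) characterises the transitive frames. Such an R need not be transitive — not valid.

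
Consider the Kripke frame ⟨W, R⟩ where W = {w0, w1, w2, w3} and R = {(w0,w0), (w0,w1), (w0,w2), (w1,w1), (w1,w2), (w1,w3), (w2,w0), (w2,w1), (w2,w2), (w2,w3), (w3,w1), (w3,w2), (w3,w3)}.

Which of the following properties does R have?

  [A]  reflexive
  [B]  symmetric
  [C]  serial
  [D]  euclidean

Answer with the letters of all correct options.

A, C

(A) reflexive: each world relates to itself.
(B) not symmetric: w0 R w1 but not w1 R w0.
(C) serial: every world has an R-successor.
(D) not euclidean: w0 R w1 and w0 R w0 but not w1 R w0.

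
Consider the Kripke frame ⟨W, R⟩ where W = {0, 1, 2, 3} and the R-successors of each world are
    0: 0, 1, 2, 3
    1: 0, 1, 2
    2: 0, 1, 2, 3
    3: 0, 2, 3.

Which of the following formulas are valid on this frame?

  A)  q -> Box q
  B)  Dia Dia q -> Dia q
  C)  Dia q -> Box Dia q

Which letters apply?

R is not transitive: 1 R 0 and 0 R 3 but not 1 R 3.
R is not euclidean: 0 R 1 and 0 R 3 but not 1 R 3.
R is not a subset of the identity: 0 R 1 with 0 ≠ 1.
(A) q -> Box q is equivalent to ◇p→p; it holds exactly when R ⊆ identity. Here R ⊄ identity — not valid.
(B) the dual of axiom 4: valid iff R is transitive. R is not transitive — not valid.
(C) Dia q -> Box Dia q is axiom 5; it is valid on a frame exactly when R is euclidean. R is not euclidean, so not valid.

none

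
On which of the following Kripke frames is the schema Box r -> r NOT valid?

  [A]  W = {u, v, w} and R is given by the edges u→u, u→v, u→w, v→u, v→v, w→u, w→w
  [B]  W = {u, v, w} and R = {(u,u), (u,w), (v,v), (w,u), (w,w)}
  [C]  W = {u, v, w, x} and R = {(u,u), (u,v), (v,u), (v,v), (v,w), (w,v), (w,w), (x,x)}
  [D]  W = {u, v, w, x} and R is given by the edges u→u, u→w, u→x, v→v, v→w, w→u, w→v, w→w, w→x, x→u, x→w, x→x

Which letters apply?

none

The schema Box r -> r is axiom T; it is valid on a frame iff R is reflexive.
(A) R is reflexive (each world relates to itself), so the schema is valid here.
(B) R is reflexive (each world relates to itself), so the schema is valid here.
(C) R is reflexive (each world relates to itself), so the schema is valid here.
(D) R is reflexive (each world relates to itself), so the schema is valid here.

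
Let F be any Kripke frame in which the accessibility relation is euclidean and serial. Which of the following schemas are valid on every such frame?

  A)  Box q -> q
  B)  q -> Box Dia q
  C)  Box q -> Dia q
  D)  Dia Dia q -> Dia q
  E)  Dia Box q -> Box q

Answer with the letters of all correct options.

(A) Box q -> q is axiom T; it is valid on a frame exactly when R is reflexive. Such an R need not be reflexive, so not valid.
(B) q -> Box Dia q is axiom B, which corresponds to symmetry. Such an R need not be symmetric — not valid.
(C) Box q -> Dia q is axiom D; it is valid on a frame exactly when R is serial. Every such R is serial, so valid.
(D) Dia Dia q -> Dia q is the dual of axiom 4; it is valid on a frame exactly when R is transitive. Such an R need not be transitive, so not valid.
(E) Dia Box q -> Box q is the dual of axiom 5; it is valid on a frame exactly when R is euclidean. Every such R is euclidean, so valid.

C, E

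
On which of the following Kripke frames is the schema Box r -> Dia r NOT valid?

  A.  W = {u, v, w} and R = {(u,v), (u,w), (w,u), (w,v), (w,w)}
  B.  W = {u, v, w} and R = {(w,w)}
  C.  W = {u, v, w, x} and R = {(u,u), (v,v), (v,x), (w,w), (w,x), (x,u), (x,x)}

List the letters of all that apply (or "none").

The schema Box r -> Dia r is axiom D; it is valid on a frame iff R is serial.
(A) R is not serial (v has no R-successor), so the schema fails here.
(B) R is not serial (u has no R-successor), so the schema fails here.
(C) R is serial (every world has an R-successor), so the schema is valid here.

A, B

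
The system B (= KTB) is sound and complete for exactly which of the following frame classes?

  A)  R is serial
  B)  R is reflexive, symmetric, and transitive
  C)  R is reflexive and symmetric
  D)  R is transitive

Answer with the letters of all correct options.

(A) this class determines D, not B (= KTB).
(B) this class determines S5, not B (= KTB).
(C) B (= KTB) is sound and complete for exactly this class.
(D) this class determines K4, not B (= KTB).

C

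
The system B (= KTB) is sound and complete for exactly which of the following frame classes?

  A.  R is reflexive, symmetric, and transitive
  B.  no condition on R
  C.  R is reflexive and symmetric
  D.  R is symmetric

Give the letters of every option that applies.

(A) this class determines S5, not B (= KTB).
(B) this class determines K, not B (= KTB).
(C) B (= KTB) is sound and complete for exactly this class.
(D) this class determines KB, not B (= KTB).

C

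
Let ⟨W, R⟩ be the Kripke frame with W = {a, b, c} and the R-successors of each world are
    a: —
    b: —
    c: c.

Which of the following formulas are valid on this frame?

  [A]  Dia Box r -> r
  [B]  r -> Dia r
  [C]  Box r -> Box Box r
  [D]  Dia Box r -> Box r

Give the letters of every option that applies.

A, C, D

R is not reflexive: not a R a.
R is symmetric: every R-edge is matched by its reverse.
R is transitive: R is closed under composition.
R is euclidean: any two R-successors of the same world are R-related.
(A) Dia Box r -> r is the dual of axiom B, which corresponds to symmetry. R is symmetric — valid.
(B) r -> Dia r (the dual of axiom T) characterises the reflexive frames. R is not reflexive — not valid.
(C) axiom 4: valid iff R is transitive. R is transitive — valid.
(D) the dual of axiom 5: valid iff R is euclidean. R is euclidean — valid.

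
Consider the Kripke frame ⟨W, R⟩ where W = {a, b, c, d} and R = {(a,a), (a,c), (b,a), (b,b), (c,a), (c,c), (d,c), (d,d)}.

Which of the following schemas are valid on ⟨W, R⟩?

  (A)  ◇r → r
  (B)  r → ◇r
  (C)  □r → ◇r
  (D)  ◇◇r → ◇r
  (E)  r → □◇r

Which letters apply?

R is reflexive: each world relates to itself.
R is not symmetric: b R a but not a R b.
R is not transitive: b R a and a R c but not b R c.
R is serial: every world has an R-successor.
R is not a subset of the identity: a R c with a ≠ c.
(A) ◇r → r is valid only on frames where every R-edge is a self-loop. Here R ⊄ identity — not valid.
(B) r → ◇r (the dual of axiom T) characterises the reflexive frames. R is reflexive — valid.
(C) □r → ◇r is axiom D; it is valid on a frame exactly when R is serial. R is serial, so valid.
(D) the dual of axiom 4: valid iff R is transitive. R is not transitive — not valid.
(E) r → □◇r (axiom B) characterises the symmetric frames. R is not symmetric — not valid.

B, C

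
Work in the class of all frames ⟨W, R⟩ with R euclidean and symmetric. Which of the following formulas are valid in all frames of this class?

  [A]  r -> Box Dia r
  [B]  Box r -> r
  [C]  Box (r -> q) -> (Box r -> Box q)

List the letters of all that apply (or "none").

A, C

A symmetric euclidean relation is transitive (uRv and vRw give vRu by symmetry, then uRw by the euclidean condition, applied at v).
(A) r -> Box Dia r is axiom B; it is valid on a frame exactly when R is symmetric. Every such R is symmetric, so valid.
(B) Box r -> r is axiom T; it is valid on a frame exactly when R is reflexive. Such an R need not be reflexive, so not valid.
(C) Box (r -> q) -> (Box r -> Box q) is the K axiom; it holds on all frames — valid.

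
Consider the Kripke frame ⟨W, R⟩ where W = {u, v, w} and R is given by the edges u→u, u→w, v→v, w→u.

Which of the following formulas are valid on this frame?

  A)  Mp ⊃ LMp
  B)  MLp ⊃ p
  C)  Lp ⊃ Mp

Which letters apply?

B, C

R is symmetric: every R-edge is matched by its reverse.
R is not euclidean: u R w and u R w but not w R w.
R is serial: every world has an R-successor.
(A) Mp ⊃ LMp is axiom 5; it is valid on a frame exactly when R is euclidean. R is not euclidean, so not valid.
(B) MLp ⊃ p (the dual of axiom B) characterises the symmetric frames. R is symmetric — valid.
(C) Lp ⊃ Mp is axiom D; it is valid on a frame exactly when R is serial. R is serial, so valid.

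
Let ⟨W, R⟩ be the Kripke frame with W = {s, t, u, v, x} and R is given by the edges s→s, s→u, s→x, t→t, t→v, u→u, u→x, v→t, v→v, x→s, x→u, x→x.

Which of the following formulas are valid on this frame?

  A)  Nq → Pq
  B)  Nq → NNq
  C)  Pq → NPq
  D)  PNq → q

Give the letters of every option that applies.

R is not symmetric: s R u but not u R s.
R is not transitive: u R x and x R s but not u R s.
R is not euclidean: s R u and s R s but not u R s.
R is serial: every world has an R-successor.
(A) Nq → Pq (axiom D) characterises the serial frames. R is serial — valid.
(B) axiom 4: valid iff R is transitive. R is not transitive — not valid.
(C) Pq → NPq is axiom 5, which corresponds to the euclidean property. R is not euclidean — not valid.
(D) PNq → q is the dual of axiom B, which corresponds to symmetry. R is not symmetric — not valid.

A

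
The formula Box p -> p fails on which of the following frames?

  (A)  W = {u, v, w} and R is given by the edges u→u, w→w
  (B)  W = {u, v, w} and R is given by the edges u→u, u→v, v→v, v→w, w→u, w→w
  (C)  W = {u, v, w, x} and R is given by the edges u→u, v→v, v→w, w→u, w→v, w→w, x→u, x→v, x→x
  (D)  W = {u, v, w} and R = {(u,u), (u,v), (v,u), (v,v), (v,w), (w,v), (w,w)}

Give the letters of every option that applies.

The schema Box p -> p is axiom T; it is valid on a frame iff R is reflexive.
(A) R is not reflexive (not v R v), so the schema fails here.
(B) R is reflexive (each world relates to itself), so the schema is valid here.
(C) R is reflexive (each world relates to itself), so the schema is valid here.
(D) R is reflexive (each world relates to itself), so the schema is valid here.

A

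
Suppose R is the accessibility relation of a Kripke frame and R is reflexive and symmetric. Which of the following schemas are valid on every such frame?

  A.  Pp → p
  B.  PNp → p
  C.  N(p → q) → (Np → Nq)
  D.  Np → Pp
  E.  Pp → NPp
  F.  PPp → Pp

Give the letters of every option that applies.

B, C, D

Reflexive relations are serial.
(A) Pp → p is valid only on frames where every R-edge is a self-loop. Such an R need not be a subset of the identity — not valid.
(B) the dual of axiom B: valid iff R is symmetric. Every such R is symmetric — valid.
(C) N(p → q) → (Np → Nq) is the K axiom; it holds on all frames — valid.
(D) Np → Pp is axiom D; it is valid on a frame exactly when R is serial. Every such R is serial, so valid.
(E) axiom 5: valid iff R is euclidean. Such an R need not be euclidean — not valid.
(F) PPp → Pp (the dual of axiom 4) characterises the transitive frames. Such an R need not be transitive — not valid.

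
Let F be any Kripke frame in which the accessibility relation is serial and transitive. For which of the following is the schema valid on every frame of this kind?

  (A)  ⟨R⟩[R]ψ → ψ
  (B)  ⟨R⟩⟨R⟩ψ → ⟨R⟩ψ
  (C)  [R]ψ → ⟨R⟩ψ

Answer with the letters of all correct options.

(A) the dual of axiom B: valid iff R is symmetric. Such an R need not be symmetric — not valid.
(B) ⟨R⟩⟨R⟩ψ → ⟨R⟩ψ is the dual of axiom 4; it is valid on a frame exactly when R is transitive. Every such R is transitive, so valid.
(C) [R]ψ → ⟨R⟩ψ is axiom D, which corresponds to seriality. Every such R is serial — valid.

B, C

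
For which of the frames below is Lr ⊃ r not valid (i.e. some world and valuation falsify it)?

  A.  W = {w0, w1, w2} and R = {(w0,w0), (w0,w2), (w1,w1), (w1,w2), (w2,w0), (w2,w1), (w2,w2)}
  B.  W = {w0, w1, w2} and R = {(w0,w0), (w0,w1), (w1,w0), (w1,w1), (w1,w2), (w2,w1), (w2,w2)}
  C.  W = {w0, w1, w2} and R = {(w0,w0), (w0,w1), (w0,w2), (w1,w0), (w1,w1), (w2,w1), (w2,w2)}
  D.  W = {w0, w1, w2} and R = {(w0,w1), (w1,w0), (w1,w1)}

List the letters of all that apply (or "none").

The schema Lr ⊃ r is axiom T; it is valid on a frame iff R is reflexive.
(A) R is reflexive (each world relates to itself), so the schema is valid here.
(B) R is reflexive (each world relates to itself), so the schema is valid here.
(C) R is reflexive (each world relates to itself), so the schema is valid here.
(D) R is not reflexive (not w0 R w0), so the schema fails here.

D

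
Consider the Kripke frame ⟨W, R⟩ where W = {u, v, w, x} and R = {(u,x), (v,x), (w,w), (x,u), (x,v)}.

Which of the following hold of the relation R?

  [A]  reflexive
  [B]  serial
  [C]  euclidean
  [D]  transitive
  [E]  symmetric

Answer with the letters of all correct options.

(A) not reflexive: not u R u.
(B) serial: every world has an R-successor.
(C) not euclidean: x R u and x R v but not u R v.
(D) not transitive: u R x and x R u but not u R u.
(E) symmetric: every R-edge is matched by its reverse.

B, E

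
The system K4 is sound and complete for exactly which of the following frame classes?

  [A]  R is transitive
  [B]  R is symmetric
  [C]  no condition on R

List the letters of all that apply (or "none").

A

(A) K4 is sound and complete for exactly this class.
(B) this class determines KB, not K4.
(C) this class determines K, not K4.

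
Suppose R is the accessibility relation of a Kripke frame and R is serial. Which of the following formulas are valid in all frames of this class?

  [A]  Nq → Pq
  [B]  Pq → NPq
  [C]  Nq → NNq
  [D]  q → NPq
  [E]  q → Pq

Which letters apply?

(A) Nq → Pq (axiom D) characterises the serial frames. Every such R is serial — valid.
(B) Pq → NPq is axiom 5, which corresponds to the euclidean property. Such an R need not be euclidean — not valid.
(C) Nq → NNq (axiom 4) characterises the transitive frames. Such an R need not be transitive — not valid.
(D) q → NPq is axiom B, which corresponds to symmetry. Such an R need not be symmetric — not valid.
(E) the dual of axiom T: valid iff R is reflexive. Such an R need not be reflexive — not valid.

A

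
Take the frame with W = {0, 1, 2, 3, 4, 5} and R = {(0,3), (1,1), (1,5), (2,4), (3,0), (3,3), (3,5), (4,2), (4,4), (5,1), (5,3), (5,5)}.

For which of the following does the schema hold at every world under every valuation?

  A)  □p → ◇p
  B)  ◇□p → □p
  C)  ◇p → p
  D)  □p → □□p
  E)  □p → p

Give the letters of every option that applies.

A

R is not reflexive: not 0 R 0.
R is not transitive: 0 R 3 and 3 R 0 but not 0 R 0.
R is not euclidean: 3 R 0 and 3 R 5 but not 0 R 5.
R is serial: every world has an R-successor.
R is not a subset of the identity: 0 R 3 with 0 ≠ 3.
(A) axiom D: valid iff R is serial. R is serial — valid.
(B) ◇□p → □p is the dual of axiom 5; it is valid on a frame exactly when R is euclidean. R is not euclidean, so not valid.
(C) ◇p → p (the converse of T) corresponds to R being a subset of the identity. Here R ⊄ identity, so not valid.
(D) □p → □□p is axiom 4; it is valid on a frame exactly when R is transitive. R is not transitive, so not valid.
(E) axiom T: valid iff R is reflexive. R is not reflexive — not valid.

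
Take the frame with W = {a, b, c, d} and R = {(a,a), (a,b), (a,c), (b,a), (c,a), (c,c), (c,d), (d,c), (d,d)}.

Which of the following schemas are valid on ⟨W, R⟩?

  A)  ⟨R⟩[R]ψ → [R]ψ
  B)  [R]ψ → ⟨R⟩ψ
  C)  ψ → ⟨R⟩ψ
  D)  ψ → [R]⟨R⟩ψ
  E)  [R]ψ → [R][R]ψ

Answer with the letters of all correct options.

B, D

R is not reflexive: not b R b.
R is symmetric: every R-edge is matched by its reverse.
R is not transitive: a R c and c R d but not a R d.
R is not euclidean: a R b and a R c but not b R c.
R is serial: every world has an R-successor.
(A) ⟨R⟩[R]ψ → [R]ψ is the dual of axiom 5; it is valid on a frame exactly when R is euclidean. R is not euclidean, so not valid.
(B) [R]ψ → ⟨R⟩ψ is axiom D; it is valid on a frame exactly when R is serial. R is serial, so valid.
(C) ψ → ⟨R⟩ψ (the dual of axiom T) characterises the reflexive frames. R is not reflexive — not valid.
(D) ψ → [R]⟨R⟩ψ is axiom B, which corresponds to symmetry. R is symmetric — valid.
(E) [R]ψ → [R][R]ψ is axiom 4; it is valid on a frame exactly when R is transitive. R is not transitive, so not valid.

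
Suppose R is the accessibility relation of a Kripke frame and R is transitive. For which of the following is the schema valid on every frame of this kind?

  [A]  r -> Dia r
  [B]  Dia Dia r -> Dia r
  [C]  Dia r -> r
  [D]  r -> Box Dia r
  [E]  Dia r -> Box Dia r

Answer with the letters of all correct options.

B

(A) r -> Dia r (the dual of axiom T) characterises the reflexive frames. Such an R need not be reflexive — not valid.
(B) the dual of axiom 4: valid iff R is transitive. Every such R is transitive — valid.
(C) Dia r -> r is the converse of T; it holds exactly when R ⊆ identity. Such an R need not be a subset of the identity — not valid.
(D) r -> Box Dia r is axiom B; it is valid on a frame exactly when R is symmetric. Such an R need not be symmetric, so not valid.
(E) axiom 5: valid iff R is euclidean. Such an R need not be euclidean — not valid.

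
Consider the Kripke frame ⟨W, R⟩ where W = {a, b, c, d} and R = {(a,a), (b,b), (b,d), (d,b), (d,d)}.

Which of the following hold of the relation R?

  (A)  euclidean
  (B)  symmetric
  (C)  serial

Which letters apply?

A, B

(A) euclidean: any two R-successors of the same world are R-related.
(B) symmetric: every R-edge is matched by its reverse.
(C) not serial: c has no R-successor.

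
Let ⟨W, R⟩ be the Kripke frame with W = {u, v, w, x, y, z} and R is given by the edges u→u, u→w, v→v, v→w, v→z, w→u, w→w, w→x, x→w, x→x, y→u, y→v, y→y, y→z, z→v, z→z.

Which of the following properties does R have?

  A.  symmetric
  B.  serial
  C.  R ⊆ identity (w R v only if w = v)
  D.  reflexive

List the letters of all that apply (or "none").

B, D

(A) not symmetric: v R w but not w R v.
(B) serial: every world has an R-successor.
(C) not ⊆ identity: u R w with u ≠ w.
(D) reflexive: each world relates to itself.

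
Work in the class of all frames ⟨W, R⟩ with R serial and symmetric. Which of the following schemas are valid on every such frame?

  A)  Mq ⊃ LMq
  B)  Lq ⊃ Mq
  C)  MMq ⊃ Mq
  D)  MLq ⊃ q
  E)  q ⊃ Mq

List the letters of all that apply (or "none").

(A) axiom 5: valid iff R is euclidean. Such an R need not be euclidean — not valid.
(B) Lq ⊃ Mq is axiom D, which corresponds to seriality. Every such R is serial — valid.
(C) MMq ⊃ Mq is the dual of axiom 4; it is valid on a frame exactly when R is transitive. Such an R need not be transitive, so not valid.
(D) MLq ⊃ q (the dual of axiom B) characterises the symmetric frames. Every such R is symmetric — valid.
(E) q ⊃ Mq is the dual of axiom T; it is valid on a frame exactly when R is reflexive. Such an R need not be reflexive, so not valid.

B, D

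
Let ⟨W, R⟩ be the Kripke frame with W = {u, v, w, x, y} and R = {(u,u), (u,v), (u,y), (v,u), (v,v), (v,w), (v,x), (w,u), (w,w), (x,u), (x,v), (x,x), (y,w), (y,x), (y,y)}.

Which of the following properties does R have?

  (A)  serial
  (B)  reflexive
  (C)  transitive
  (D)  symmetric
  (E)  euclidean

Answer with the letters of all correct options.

(A) serial: every world has an R-successor.
(B) reflexive: each world relates to itself.
(C) not transitive: u R v and v R w but not u R w.
(D) not symmetric: u R y but not y R u.
(E) not euclidean: u R v and u R y but not v R y.

A, B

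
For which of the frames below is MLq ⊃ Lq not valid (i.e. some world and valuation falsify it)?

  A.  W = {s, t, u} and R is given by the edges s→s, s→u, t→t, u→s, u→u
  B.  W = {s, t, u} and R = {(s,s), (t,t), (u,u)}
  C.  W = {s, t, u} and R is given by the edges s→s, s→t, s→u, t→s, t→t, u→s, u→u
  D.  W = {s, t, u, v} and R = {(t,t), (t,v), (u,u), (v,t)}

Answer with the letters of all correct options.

C, D

The schema MLq ⊃ Lq is the dual of axiom 5; it is valid on a frame iff R is euclidean.
(A) R is euclidean (any two R-successors of the same world are R-related), so the schema is valid here.
(B) R is euclidean (any two R-successors of the same world are R-related), so the schema is valid here.
(C) R is not euclidean (s R t and s R u but not t R u), so the schema fails here.
(D) R is not euclidean (t R v and t R v but not v R v), so the schema fails here.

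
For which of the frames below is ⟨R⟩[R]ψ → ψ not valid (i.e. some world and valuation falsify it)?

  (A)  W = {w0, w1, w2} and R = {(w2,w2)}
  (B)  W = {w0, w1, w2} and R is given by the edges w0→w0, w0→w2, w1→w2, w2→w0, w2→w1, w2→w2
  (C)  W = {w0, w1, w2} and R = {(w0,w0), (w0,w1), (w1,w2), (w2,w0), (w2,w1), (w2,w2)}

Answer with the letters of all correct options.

The schema ⟨R⟩[R]ψ → ψ is the dual of axiom B; it is valid on a frame iff R is symmetric.
(A) R is symmetric (every R-edge is matched by its reverse), so the schema is valid here.
(B) R is symmetric (every R-edge is matched by its reverse), so the schema is valid here.
(C) R is not symmetric (w0 R w1 but not w1 R w0), so the schema fails here.

C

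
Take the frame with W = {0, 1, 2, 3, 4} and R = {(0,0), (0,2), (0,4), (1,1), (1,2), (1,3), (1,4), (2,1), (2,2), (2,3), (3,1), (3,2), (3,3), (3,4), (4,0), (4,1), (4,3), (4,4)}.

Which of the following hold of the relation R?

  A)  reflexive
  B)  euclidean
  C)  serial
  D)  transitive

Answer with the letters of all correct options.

A, C

(A) reflexive: each world relates to itself.
(B) not euclidean: 0 R 2 and 0 R 0 but not 2 R 0.
(C) serial: every world has an R-successor.
(D) not transitive: 0 R 2 and 2 R 1 but not 0 R 1.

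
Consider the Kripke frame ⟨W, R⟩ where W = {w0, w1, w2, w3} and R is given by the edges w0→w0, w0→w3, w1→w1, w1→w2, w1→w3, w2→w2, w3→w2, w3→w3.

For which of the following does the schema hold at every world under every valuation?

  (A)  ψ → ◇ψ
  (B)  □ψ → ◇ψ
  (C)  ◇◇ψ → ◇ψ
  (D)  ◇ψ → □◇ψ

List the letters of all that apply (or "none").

A, B

R is reflexive: each world relates to itself.
R is not transitive: w0 R w3 and w3 R w2 but not w0 R w2.
R is not euclidean: w0 R w3 and w0 R w0 but not w3 R w0.
R is serial: every world has an R-successor.
(A) ψ → ◇ψ (the dual of axiom T) characterises the reflexive frames. R is reflexive — valid.
(B) □ψ → ◇ψ is axiom D; it is valid on a frame exactly when R is serial. R is serial, so valid.
(C) the dual of axiom 4: valid iff R is transitive. R is not transitive — not valid.
(D) ◇ψ → □◇ψ is axiom 5, which corresponds to the euclidean property. R is not euclidean — not valid.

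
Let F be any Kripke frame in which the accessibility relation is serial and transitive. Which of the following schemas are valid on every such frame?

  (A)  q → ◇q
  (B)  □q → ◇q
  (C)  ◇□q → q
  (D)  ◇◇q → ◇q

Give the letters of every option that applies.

B, D

(A) q → ◇q is the dual of axiom T; it is valid on a frame exactly when R is reflexive. Such an R need not be reflexive, so not valid.
(B) □q → ◇q (axiom D) characterises the serial frames. Every such R is serial — valid.
(C) the dual of axiom B: valid iff R is symmetric. Such an R need not be symmetric — not valid.
(D) ◇◇q → ◇q is the dual of axiom 4; it is valid on a frame exactly when R is transitive. Every such R is transitive, so valid.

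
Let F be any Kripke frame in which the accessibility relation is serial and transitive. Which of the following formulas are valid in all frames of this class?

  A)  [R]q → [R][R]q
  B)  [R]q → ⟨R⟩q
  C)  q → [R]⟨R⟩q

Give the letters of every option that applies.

(A) [R]q → [R][R]q (axiom 4) characterises the transitive frames. Every such R is transitive — valid.
(B) [R]q → ⟨R⟩q is axiom D; it is valid on a frame exactly when R is serial. Every such R is serial, so valid.
(C) q → [R]⟨R⟩q is axiom B; it is valid on a frame exactly when R is symmetric. Such an R need not be symmetric, so not valid.

A, B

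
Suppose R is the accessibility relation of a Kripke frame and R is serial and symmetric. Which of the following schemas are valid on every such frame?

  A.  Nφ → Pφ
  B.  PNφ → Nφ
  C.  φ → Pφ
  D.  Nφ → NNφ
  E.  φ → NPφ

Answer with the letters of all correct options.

A, E

(A) Nφ → Pφ is axiom D, which corresponds to seriality. Every such R is serial — valid.
(B) PNφ → Nφ is the dual of axiom 5, which corresponds to the euclidean property. Such an R need not be euclidean — not valid.
(C) φ → Pφ is the dual of axiom T; it is valid on a frame exactly when R is reflexive. Such an R need not be reflexive, so not valid.
(D) Nφ → NNφ (axiom 4) characterises the transitive frames. Such an R need not be transitive — not valid.
(E) φ → NPφ (axiom B) characterises the symmetric frames. Every such R is symmetric — valid.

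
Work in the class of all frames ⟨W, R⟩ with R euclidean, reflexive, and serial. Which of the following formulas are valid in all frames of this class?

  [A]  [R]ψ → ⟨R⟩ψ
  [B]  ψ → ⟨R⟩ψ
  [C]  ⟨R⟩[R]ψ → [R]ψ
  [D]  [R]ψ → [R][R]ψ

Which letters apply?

A, B, C, D

A relation that is euclidean, reflexive, and serial is also symmetric and transitive.
(A) [R]ψ → ⟨R⟩ψ is axiom D; it is valid on a frame exactly when R is serial. Every such R is serial, so valid.
(B) ψ → ⟨R⟩ψ (the dual of axiom T) characterises the reflexive frames. Every such R is reflexive — valid.
(C) the dual of axiom 5: valid iff R is euclidean. Every such R is euclidean — valid.
(D) [R]ψ → [R][R]ψ is axiom 4; it is valid on a frame exactly when R is transitive. Every such R is transitive, so valid.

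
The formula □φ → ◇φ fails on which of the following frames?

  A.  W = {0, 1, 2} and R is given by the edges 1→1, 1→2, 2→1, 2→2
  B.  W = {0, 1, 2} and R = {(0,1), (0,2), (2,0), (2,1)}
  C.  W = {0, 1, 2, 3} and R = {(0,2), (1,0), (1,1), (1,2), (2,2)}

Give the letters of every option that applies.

A, B, C

The schema □φ → ◇φ is axiom D; it is valid on a frame iff R is serial.
(A) R is not serial (0 has no R-successor), so the schema fails here.
(B) R is not serial (1 has no R-successor), so the schema fails here.
(C) R is not serial (3 has no R-successor), so the schema fails here.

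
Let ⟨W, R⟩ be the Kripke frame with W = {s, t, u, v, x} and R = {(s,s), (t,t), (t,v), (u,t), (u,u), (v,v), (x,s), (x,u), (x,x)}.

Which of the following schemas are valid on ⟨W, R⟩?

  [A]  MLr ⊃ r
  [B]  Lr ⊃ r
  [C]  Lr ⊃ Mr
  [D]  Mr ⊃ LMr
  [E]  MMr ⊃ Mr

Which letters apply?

B, C

R is reflexive: each world relates to itself.
R is not symmetric: t R v but not v R t.
R is not transitive: u R t and t R v but not u R v.
R is not euclidean: t R v and t R t but not v R t.
R is serial: every world has an R-successor.
(A) MLr ⊃ r (the dual of axiom B) characterises the symmetric frames. R is not symmetric — not valid.
(B) Lr ⊃ r (axiom T) characterises the reflexive frames. R is reflexive — valid.
(C) Lr ⊃ Mr is axiom D, which corresponds to seriality. R is serial — valid.
(D) Mr ⊃ LMr is axiom 5, which corresponds to the euclidean property. R is not euclidean — not valid.
(E) MMr ⊃ Mr (the dual of axiom 4) characterises the transitive frames. R is not transitive — not valid.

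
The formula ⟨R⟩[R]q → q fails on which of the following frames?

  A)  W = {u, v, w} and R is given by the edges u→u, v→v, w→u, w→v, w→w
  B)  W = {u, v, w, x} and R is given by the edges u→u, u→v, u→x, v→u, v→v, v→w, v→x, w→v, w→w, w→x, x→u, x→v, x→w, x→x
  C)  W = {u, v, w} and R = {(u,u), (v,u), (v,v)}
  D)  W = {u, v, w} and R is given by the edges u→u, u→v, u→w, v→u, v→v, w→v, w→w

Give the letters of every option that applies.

The schema ⟨R⟩[R]q → q is the dual of axiom B; it is valid on a frame iff R is symmetric.
(A) R is not symmetric (w R u but not u R w), so the schema fails here.
(B) R is symmetric (every R-edge is matched by its reverse), so the schema is valid here.
(C) R is not symmetric (v R u but not u R v), so the schema fails here.
(D) R is not symmetric (u R w but not w R u), so the schema fails here.

A, C, D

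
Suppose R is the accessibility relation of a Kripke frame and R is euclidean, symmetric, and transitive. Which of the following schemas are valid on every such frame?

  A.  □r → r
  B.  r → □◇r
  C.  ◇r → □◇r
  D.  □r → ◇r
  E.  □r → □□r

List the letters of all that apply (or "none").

B, C, E

(A) □r → r is axiom T; it is valid on a frame exactly when R is reflexive. Such an R need not be reflexive, so not valid.
(B) axiom B: valid iff R is symmetric. Every such R is symmetric — valid.
(C) ◇r → □◇r (axiom 5) characterises the euclidean frames. Every such R is euclidean — valid.
(D) □r → ◇r (axiom D) characterises the serial frames. Such an R need not be serial — not valid.
(E) □r → □□r is axiom 4; it is valid on a frame exactly when R is transitive. Every such R is transitive, so valid.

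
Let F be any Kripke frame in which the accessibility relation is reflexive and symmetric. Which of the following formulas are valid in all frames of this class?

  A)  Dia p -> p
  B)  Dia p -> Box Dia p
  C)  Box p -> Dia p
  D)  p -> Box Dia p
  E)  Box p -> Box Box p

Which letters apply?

Reflexive relations are serial.
(A) Dia p -> p is the converse of T; it holds exactly when R ⊆ identity. Such an R need not be a subset of the identity — not valid.
(B) Dia p -> Box Dia p (axiom 5) characterises the euclidean frames. Such an R need not be euclidean — not valid.
(C) Box p -> Dia p is axiom D; it is valid on a frame exactly when R is serial. Every such R is serial, so valid.
(D) p -> Box Dia p (axiom B) characterises the symmetric frames. Every such R is symmetric — valid.
(E) axiom 4: valid iff R is transitive. Such an R need not be transitive — not valid.

C, D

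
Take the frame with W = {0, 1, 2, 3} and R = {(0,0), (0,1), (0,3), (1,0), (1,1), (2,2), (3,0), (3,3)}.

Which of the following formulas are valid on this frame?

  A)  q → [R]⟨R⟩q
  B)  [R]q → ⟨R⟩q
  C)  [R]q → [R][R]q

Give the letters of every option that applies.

A, B

R is symmetric: every R-edge is matched by its reverse.
R is not transitive: 1 R 0 and 0 R 3 but not 1 R 3.
R is serial: every world has an R-successor.
(A) q → [R]⟨R⟩q (axiom B) characterises the symmetric frames. R is symmetric — valid.
(B) [R]q → ⟨R⟩q is axiom D, which corresponds to seriality. R is serial — valid.
(C) [R]q → [R][R]q is axiom 4; it is valid on a frame exactly when R is transitive. R is not transitive, so not valid.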